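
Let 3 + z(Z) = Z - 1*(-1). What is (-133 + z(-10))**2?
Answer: 21025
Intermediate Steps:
z(Z) = -2 + Z (z(Z) = -3 + (Z - 1*(-1)) = -3 + (Z + 1) = -3 + (1 + Z) = -2 + Z)
(-133 + z(-10))**2 = (-133 + (-2 - 10))**2 = (-133 - 12)**2 = (-145)**2 = 21025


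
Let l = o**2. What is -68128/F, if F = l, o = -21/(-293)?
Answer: -5848720672/441 ≈ -1.3262e+7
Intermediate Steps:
o = 21/293 (o = -21*(-1/293) = 21/293 ≈ 0.071672)
l = 441/85849 (l = (21/293)**2 = 441/85849 ≈ 0.0051369)
F = 441/85849 ≈ 0.0051369
-68128/F = -68128/441/85849 = -68128*85849/441 = -5848720672/441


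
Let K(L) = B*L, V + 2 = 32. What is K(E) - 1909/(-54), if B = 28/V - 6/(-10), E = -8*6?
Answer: -10327/270 ≈ -38.248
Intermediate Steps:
V = 30 (V = -2 + 32 = 30)
E = -48
B = 23/15 (B = 28/30 - 6/(-10) = 28*(1/30) - 6*(-1/10) = 14/15 + 3/5 = 23/15 ≈ 1.5333)
K(L) = 23*L/15
K(E) - 1909/(-54) = (23/15)*(-48) - 1909/(-54) = -368/5 - 1909*(-1/54) = -368/5 + 1909/54 = -10327/270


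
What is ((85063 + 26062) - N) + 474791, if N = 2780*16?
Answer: 541436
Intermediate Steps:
N = 44480
((85063 + 26062) - N) + 474791 = ((85063 + 26062) - 1*44480) + 474791 = (111125 - 44480) + 474791 = 66645 + 474791 = 541436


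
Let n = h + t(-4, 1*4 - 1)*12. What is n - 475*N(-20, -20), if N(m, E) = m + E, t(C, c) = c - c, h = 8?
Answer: 19008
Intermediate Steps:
t(C, c) = 0
n = 8 (n = 8 + 0*12 = 8 + 0 = 8)
N(m, E) = E + m
n - 475*N(-20, -20) = 8 - 475*(-20 - 20) = 8 - 475*(-40) = 8 + 19000 = 19008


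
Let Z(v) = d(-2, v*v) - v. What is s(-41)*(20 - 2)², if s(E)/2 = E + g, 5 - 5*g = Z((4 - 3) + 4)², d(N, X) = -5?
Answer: -38880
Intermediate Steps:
Z(v) = -5 - v
g = -19 (g = 1 - (-5 - ((4 - 3) + 4))²/5 = 1 - (-5 - (1 + 4))²/5 = 1 - (-5 - 1*5)²/5 = 1 - (-5 - 5)²/5 = 1 - ⅕*(-10)² = 1 - ⅕*100 = 1 - 20 = -19)
s(E) = -38 + 2*E (s(E) = 2*(E - 19) = 2*(-19 + E) = -38 + 2*E)
s(-41)*(20 - 2)² = (-38 + 2*(-41))*(20 - 2)² = (-38 - 82)*18² = -120*324 = -38880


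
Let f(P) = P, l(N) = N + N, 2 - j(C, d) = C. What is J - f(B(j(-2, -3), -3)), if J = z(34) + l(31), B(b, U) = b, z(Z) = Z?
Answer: 92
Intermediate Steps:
j(C, d) = 2 - C
l(N) = 2*N
J = 96 (J = 34 + 2*31 = 34 + 62 = 96)
J - f(B(j(-2, -3), -3)) = 96 - (2 - 1*(-2)) = 96 - (2 + 2) = 96 - 1*4 = 96 - 4 = 92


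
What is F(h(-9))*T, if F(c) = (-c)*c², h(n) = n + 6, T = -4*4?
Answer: -432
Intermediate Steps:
T = -16
h(n) = 6 + n
F(c) = -c³
F(h(-9))*T = -(6 - 9)³*(-16) = -1*(-3)³*(-16) = -1*(-27)*(-16) = 27*(-16) = -432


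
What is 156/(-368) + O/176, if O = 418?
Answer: 359/184 ≈ 1.9511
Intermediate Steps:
156/(-368) + O/176 = 156/(-368) + 418/176 = 156*(-1/368) + 418*(1/176) = -39/92 + 19/8 = 359/184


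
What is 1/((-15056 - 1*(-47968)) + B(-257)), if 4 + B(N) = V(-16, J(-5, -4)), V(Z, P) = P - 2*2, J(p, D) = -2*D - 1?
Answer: 1/32911 ≈ 3.0385e-5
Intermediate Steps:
J(p, D) = -1 - 2*D
V(Z, P) = -4 + P (V(Z, P) = P - 4 = -4 + P)
B(N) = -1 (B(N) = -4 + (-4 + (-1 - 2*(-4))) = -4 + (-4 + (-1 + 8)) = -4 + (-4 + 7) = -4 + 3 = -1)
1/((-15056 - 1*(-47968)) + B(-257)) = 1/((-15056 - 1*(-47968)) - 1) = 1/((-15056 + 47968) - 1) = 1/(32912 - 1) = 1/32911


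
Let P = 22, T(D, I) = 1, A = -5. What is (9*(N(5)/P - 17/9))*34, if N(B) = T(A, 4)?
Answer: -6205/11 ≈ -564.09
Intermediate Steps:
N(B) = 1
(9*(N(5)/P - 17/9))*34 = (9*(1/22 - 17/9))*34 = (9*(-365/198))*34 = -365/22*34 = -6205/11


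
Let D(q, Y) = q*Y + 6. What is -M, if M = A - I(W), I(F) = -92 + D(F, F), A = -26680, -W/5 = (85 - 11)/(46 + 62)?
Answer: 77582329/2916 ≈ 26606.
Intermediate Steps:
W = -185/54 (W = -5*(85 - 11)/(46 + 62) = -370/108 = -5*37/54 = -185/54 ≈ -3.4259)
D(q, Y) = 6 + Y*q (D(q, Y) = Y*q + 6 = 6 + Y*q)
I(F) = -86 + F**2 (I(F) = -92 + (6 + F*F) = -92 + (6 + F**2) = -86 + F**2)
M = -77582329/2916 (M = -26680 - (-86 + (-185/54)**2) = -26680 - (-86 + 34225/2916) = -26680 - 1*(-216551/2916) = -26680 + 216551/2916 = -77582329/2916 ≈ -26606.)
-M = -1*(-77582329/2916) = 77582329/2916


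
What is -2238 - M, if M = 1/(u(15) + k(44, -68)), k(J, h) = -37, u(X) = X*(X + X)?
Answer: -924295/413 ≈ -2238.0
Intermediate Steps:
u(X) = 2*X**2 (u(X) = X*(2*X) = 2*X**2)
M = 1/413 (M = 1/(2*15**2 - 37) = 1/(2*225 - 37) = 1/(450 - 37) = 1/413 ≈ 0.0024213)
-2238 - M = -2238 - 1*1/413 = -2238 - 1/413 = -924295/413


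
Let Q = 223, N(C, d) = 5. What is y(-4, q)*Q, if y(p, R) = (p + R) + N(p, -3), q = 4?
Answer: 1115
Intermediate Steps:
y(p, R) = 5 + R + p (y(p, R) = (p + R) + 5 = (R + p) + 5 = 5 + R + p)
y(-4, q)*Q = (5 + 4 - 4)*223 = 5*223 = 1115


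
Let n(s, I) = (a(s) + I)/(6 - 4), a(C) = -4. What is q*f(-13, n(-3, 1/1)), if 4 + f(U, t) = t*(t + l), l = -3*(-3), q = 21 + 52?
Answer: -4453/4 ≈ -1113.3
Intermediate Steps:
q = 73
l = 9
n(s, I) = -2 + I/2 (n(s, I) = (-4 + I)/(6 - 4) = (-4 + I)/2 = (-4 + I)*(½) = -2 + I/2)
f(U, t) = -4 + t*(9 + t) (f(U, t) = -4 + t*(t + 9) = -4 + t*(9 + t))
q*f(-13, n(-3, 1/1)) = 73*(-4 + (-2 + (½)/1)² + 9*(-2 + (½)/1)) = 73*(-4 + (-2 + (½)*1)² + 9*(-2 + (½)*1)) = 73*(-4 + (-2 + ½)² + 9*(-2 + ½)) = 73*(-4 + (-3/2)² + 9*(-3/2)) = 73*(-4 + 9/4 - 27/2) = 73*(-61/4) = -4453/4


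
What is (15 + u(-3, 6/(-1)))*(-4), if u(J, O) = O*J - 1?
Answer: -128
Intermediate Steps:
u(J, O) = -1 + J*O (u(J, O) = J*O - 1 = -1 + J*O)
(15 + u(-3, 6/(-1)))*(-4) = (15 + (-1 - 18/(-1)))*(-4) = (15 + (-1 - 18*(-1)))*(-4) = (15 + (-1 - 3*(-6)))*(-4) = (15 + (-1 + 18))*(-4) = (15 + 17)*(-4) = 32*(-4) = -128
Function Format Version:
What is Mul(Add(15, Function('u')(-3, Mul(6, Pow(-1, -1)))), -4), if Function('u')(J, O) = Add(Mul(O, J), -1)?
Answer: -128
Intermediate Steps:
Function('u')(J, O) = Add(-1, Mul(J, O)) (Function('u')(J, O) = Add(Mul(J, O), -1) = Add(-1, Mul(J, O)))
Mul(Add(15, Function('u')(-3, Mul(6, Pow(-1, -1)))), -4) = Mul(Add(15, Add(-1, Mul(-3, Mul(6, Pow(-1, -1))))), -4) = Mul(Add(15, Add(-1, Mul(-3, Mul(6, -1)))), -4) = Mul(Add(15, Add(-1, Mul(-3, -6))), -4) = Mul(Add(15, Add(-1, 18)), -4) = Mul(Add(15, 17), -4) = Mul(32, -4) = -128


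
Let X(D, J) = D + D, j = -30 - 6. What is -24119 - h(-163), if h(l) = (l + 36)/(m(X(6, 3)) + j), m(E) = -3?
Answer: -940768/39 ≈ -24122.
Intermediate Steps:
j = -36
X(D, J) = 2*D
h(l) = -12/13 - l/39 (h(l) = (l + 36)/(-3 - 36) = (36 + l)/(-39) = (36 + l)*(-1/39) = -12/13 - l/39)
-24119 - h(-163) = -24119 - (-12/13 - 1/39*(-163)) = -24119 - (-12/13 + 163/39) = -24119 - 1*127/39 = -24119 - 127/39 = -940768/39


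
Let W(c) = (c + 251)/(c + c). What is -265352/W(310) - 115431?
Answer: -229275031/561 ≈ -4.0869e+5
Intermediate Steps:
W(c) = (251 + c)/(2*c) (W(c) = (251 + c)/((2*c)) = (251 + c)*(1/(2*c)) = (251 + c)/(2*c))
-265352/W(310) - 115431 = -265352*620/(251 + 310) - 115431 = -265352/((½)*(1/310)*561) - 115431 = -265352/561/620 - 115431 = -265352*620/561 - 115431 = -164518240/561 - 115431 = -229275031/561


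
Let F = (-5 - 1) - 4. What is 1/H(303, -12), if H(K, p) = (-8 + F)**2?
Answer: 1/324 ≈ 0.0030864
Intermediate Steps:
F = -10 (F = -6 - 4 = -10)
H(K, p) = 324 (H(K, p) = (-8 - 10)**2 = (-18)**2 = 324)
1/H(303, -12) = 1/324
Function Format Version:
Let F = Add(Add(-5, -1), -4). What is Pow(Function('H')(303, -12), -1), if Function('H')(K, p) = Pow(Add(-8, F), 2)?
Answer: Rational(1, 324) ≈ 0.0030864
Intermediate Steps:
F = -10 (F = Add(-6, -4) = -10)
Function('H')(K, p) = 324 (Function('H')(K, p) = Pow(Add(-8, -10), 2) = Pow(-18, 2) = 324)
Pow(Function('H')(303, -12), -1) = Pow(324, -1) = Rational(1, 324)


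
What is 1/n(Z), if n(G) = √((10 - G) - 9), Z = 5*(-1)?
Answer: √6/6 ≈ 0.40825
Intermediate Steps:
Z = -5
n(G) = √(1 - G)
1/n(Z) = 1/(√(1 - 1*(-5))) = 1/(√(1 + 5)) = 1/(√6) = √6/6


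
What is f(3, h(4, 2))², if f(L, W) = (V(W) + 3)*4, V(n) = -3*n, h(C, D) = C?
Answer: 1296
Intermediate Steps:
f(L, W) = 12 - 12*W (f(L, W) = (-3*W + 3)*4 = (3 - 3*W)*4 = 12 - 12*W)
f(3, h(4, 2))² = (12 - 12*4)² = (12 - 48)² = (-36)² = 1296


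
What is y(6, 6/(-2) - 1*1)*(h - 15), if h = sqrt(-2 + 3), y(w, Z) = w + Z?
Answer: -28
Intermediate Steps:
y(w, Z) = Z + w
h = 1 (h = sqrt(1) = 1)
y(6, 6/(-2) - 1*1)*(h - 15) = ((6/(-2) - 1*1) + 6)*(1 - 15) = ((6*(-1/2) - 1) + 6)*(-14) = ((-3 - 1) + 6)*(-14) = (-4 + 6)*(-14) = 2*(-14) = -28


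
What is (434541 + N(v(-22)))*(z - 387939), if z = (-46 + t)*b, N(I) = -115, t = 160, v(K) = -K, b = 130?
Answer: -162092594694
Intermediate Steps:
z = 14820 (z = (-46 + 160)*130 = 114*130 = 14820)
(434541 + N(v(-22)))*(z - 387939) = (434541 - 115)*(14820 - 387939) = 434426*(-373119) = -162092594694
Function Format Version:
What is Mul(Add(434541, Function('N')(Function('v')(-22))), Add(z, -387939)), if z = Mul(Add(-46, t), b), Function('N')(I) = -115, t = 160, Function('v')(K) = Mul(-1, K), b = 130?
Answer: -162092594694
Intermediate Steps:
z = 14820 (z = Mul(Add(-46, 160), 130) = Mul(114, 130) = 14820)
Mul(Add(434541, Function('N')(Function('v')(-22))), Add(z, -387939)) = Mul(Add(434541, -115), Add(14820, -387939)) = Mul(434426, -373119) = -162092594694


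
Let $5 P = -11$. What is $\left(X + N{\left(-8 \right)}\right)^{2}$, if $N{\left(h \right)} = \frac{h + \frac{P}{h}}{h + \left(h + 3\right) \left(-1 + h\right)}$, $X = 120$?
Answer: $\frac{31432098681}{2190400} \approx 14350.0$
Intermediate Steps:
$P = - \frac{11}{5}$ ($P = \frac{1}{5} \left(-11\right) = - \frac{11}{5} \approx -2.2$)
$N{\left(h \right)} = \frac{h - \frac{11}{5 h}}{h + \left(-1 + h\right) \left(3 + h\right)}$ ($N{\left(h \right)} = \frac{h - \frac{11}{5 h}}{h + \left(h + 3\right) \left(-1 + h\right)} = \frac{h - \frac{11}{5 h}}{h + \left(3 + h\right) \left(-1 + h\right)} = \frac{h - \frac{11}{5 h}}{h + \left(-1 + h\right) \left(3 + h\right)}$)
$\left(X + N{\left(-8 \right)}\right)^{2} = \left(120 + \frac{- \frac{11}{5} + \left(-8\right)^{2}}{\left(-8\right) \left(-3 + \left(-8\right)^{2} + 3 \left(-8\right)\right)}\right)^{2} = \left(120 - \frac{- \frac{11}{5} + 64}{8 \left(-3 + 64 - 24\right)}\right)^{2} = \left(120 - \frac{1}{8} \cdot \frac{1}{37} \cdot \frac{309}{5}\right)^{2} = \left(120 - \frac{1}{296} \cdot \frac{309}{5}\right)^{2} = \left(120 - \frac{309}{1480}\right)^{2} = \left(\frac{177291}{1480}\right)^{2} = \frac{31432098681}{2190400}$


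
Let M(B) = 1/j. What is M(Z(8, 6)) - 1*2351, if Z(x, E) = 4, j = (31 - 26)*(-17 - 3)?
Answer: -235101/100 ≈ -2351.0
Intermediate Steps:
j = -100 (j = 5*(-20) = -100)
M(B) = -1/100 (M(B) = 1/(-100) = -1/100)
M(Z(8, 6)) - 1*2351 = -1/100 - 1*2351 = -1/100 - 2351 = -235101/100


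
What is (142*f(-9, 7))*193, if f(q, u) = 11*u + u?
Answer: 2302104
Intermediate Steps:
f(q, u) = 12*u
(142*f(-9, 7))*193 = (142*(12*7))*193 = (142*84)*193 = 11928*193 = 2302104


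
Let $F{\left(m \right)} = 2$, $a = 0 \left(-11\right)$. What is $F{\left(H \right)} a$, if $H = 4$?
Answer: $0$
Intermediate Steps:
$a = 0$
$F{\left(H \right)} a = 2 \cdot 0 = 0$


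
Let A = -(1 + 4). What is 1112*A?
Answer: -5560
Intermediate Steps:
A = -5 (A = -1*5 = -5)
1112*A = 1112*(-5) = -5560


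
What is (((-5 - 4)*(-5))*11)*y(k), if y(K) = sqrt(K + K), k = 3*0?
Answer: 0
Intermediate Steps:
k = 0
y(K) = sqrt(2)*sqrt(K) (y(K) = sqrt(2*K) = sqrt(2)*sqrt(K))
(((-5 - 4)*(-5))*11)*y(k) = (((-5 - 4)*(-5))*11)*(sqrt(2)*sqrt(0)) = (-9*(-5)*11)*(sqrt(2)*0) = (45*11)*0 = 495*0 = 0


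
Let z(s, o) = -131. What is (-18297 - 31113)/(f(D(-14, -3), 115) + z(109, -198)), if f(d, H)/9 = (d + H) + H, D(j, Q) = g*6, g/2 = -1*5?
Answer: -49410/1399 ≈ -35.318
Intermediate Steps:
g = -10 (g = 2*(-1*5) = 2*(-5) = -10)
D(j, Q) = -60 (D(j, Q) = -10*6 = -60)
f(d, H) = 9*d + 18*H (f(d, H) = 9*((d + H) + H) = 9*((H + d) + H) = 9*(d + 2*H) = 9*d + 18*H)
(-18297 - 31113)/(f(D(-14, -3), 115) + z(109, -198)) = (-18297 - 31113)/((9*(-60) + 18*115) - 131) = -49410/((-540 + 2070) - 131) = -49410/(1530 - 131) = -49410/1399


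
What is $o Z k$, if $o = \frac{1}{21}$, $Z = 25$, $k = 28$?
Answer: $\frac{100}{3} \approx 33.333$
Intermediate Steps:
$o = \frac{1}{21} \approx 0.047619$
$o Z k = \frac{1}{21} \cdot 25 \cdot 28 = \frac{25}{21} \cdot 28 = \frac{100}{3}$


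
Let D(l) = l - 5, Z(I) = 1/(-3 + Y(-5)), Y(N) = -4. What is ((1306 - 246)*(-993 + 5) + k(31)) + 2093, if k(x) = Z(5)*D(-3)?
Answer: -7316301/7 ≈ -1.0452e+6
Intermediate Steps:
Z(I) = -⅐ (Z(I) = 1/(-3 - 4) = 1/(-7) = -⅐)
D(l) = -5 + l
k(x) = 8/7 (k(x) = -(-5 - 3)/7 = -⅐*(-8) = 8/7)
((1306 - 246)*(-993 + 5) + k(31)) + 2093 = ((1306 - 246)*(-993 + 5) + 8/7) + 2093 = (1060*(-988) + 8/7) + 2093 = (-1047280 + 8/7) + 2093 = -7330952/7 + 2093 = -7316301/7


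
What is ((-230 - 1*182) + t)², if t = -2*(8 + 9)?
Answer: 198916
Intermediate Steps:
t = -34 (t = -2*17 = -34)
((-230 - 1*182) + t)² = ((-230 - 1*182) - 34)² = ((-230 - 182) - 34)² = (-412 - 34)² = (-446)² = 198916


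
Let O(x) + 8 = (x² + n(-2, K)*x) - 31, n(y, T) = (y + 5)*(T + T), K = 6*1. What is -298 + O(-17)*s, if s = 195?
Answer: -70888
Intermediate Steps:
K = 6
n(y, T) = 2*T*(5 + y) (n(y, T) = (5 + y)*(2*T) = 2*T*(5 + y))
O(x) = -39 + x² + 36*x (O(x) = -8 + ((x² + (2*6*(5 - 2))*x) - 31) = -8 + ((x² + (2*6*3)*x) - 31) = -8 + ((x² + 36*x) - 31) = -8 + (-31 + x² + 36*x) = -39 + x² + 36*x)
-298 + O(-17)*s = -298 + (-39 + (-17)² + 36*(-17))*195 = -298 + (-39 + 289 - 612)*195 = -298 - 362*195 = -298 - 70590 = -70888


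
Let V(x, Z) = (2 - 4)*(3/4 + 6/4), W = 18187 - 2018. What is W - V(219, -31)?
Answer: 32347/2 ≈ 16174.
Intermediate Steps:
W = 16169
V(x, Z) = -9/2 (V(x, Z) = -2*(3*(¼) + 6*(¼)) = -2*(¾ + 3/2) = -2*9/4 = -9/2)
W - V(219, -31) = 16169 - 1*(-9/2) = 16169 + 9/2 = 32347/2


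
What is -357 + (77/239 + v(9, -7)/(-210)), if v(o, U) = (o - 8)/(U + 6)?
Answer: -17901421/50190 ≈ -356.67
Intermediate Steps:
v(o, U) = (-8 + o)/(6 + U)
-357 + (77/239 + v(9, -7)/(-210)) = -357 + (77/239 + ((-8 + 9)/(6 - 7))/(-210)) = -357 + (77*(1/239) + (1/(-1))*(-1/210)) = -357 + (77/239 - 1*1*(-1/210)) = -357 + (77/239 - 1*(-1/210)) = -357 + (77/239 + 1/210) = -357 + 16409/50190 = -17901421/50190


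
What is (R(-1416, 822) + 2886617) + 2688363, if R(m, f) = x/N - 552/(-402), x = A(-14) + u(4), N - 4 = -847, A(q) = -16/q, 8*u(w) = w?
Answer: 4408327319563/790734 ≈ 5.5750e+6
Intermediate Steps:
u(w) = w/8
N = -843 (N = 4 - 847 = -843)
x = 23/14 (x = -16/(-14) + (1/8)*4 = -16*(-1/14) + 1/2 = 8/7 + 1/2 = 23/14 ≈ 1.6429)
R(m, f) = 1084243/790734 (R(m, f) = (23/14)/(-843) - 552/(-402) = (23/14)*(-1/843) - 552*(-1/402) = -23/11802 + 92/67 = 1084243/790734)
(R(-1416, 822) + 2886617) + 2688363 = (1084243/790734 + 2886617) + 2688363 = 2282547291121/790734 + 2688363 = 4408327319563/790734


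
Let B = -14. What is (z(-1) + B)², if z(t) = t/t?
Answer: 169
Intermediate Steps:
z(t) = 1
(z(-1) + B)² = (1 - 14)² = (-13)² = 169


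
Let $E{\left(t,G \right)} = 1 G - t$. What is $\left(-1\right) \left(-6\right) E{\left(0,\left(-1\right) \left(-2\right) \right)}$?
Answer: $12$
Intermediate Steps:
$E{\left(t,G \right)} = G - t$
$\left(-1\right) \left(-6\right) E{\left(0,\left(-1\right) \left(-2\right) \right)} = \left(-1\right) \left(-6\right) \left(\left(-1\right) \left(-2\right) - 0\right) = 6 \left(2 + 0\right) = 6 \cdot 2 = 12$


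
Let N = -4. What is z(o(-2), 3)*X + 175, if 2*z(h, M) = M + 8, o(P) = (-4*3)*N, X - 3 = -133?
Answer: -540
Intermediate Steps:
X = -130 (X = 3 - 133 = -130)
o(P) = 48 (o(P) = -4*3*(-4) = -12*(-4) = 48)
z(h, M) = 4 + M/2 (z(h, M) = (M + 8)/2 = (8 + M)/2 = 4 + M/2)
z(o(-2), 3)*X + 175 = (4 + (1/2)*3)*(-130) + 175 = (4 + 3/2)*(-130) + 175 = (11/2)*(-130) + 175 = -715 + 175 = -540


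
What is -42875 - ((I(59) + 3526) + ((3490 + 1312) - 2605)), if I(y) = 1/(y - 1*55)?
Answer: -194393/4 ≈ -48598.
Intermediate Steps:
I(y) = 1/(-55 + y) (I(y) = 1/(y - 55) = 1/(-55 + y))
-42875 - ((I(59) + 3526) + ((3490 + 1312) - 2605)) = -42875 - ((1/(-55 + 59) + 3526) + ((3490 + 1312) - 2605)) = -42875 - ((1/4 + 3526) + (4802 - 2605)) = -42875 - ((¼ + 3526) + 2197) = -42875 - (14105/4 + 2197) = -42875 - 1*22893/4 = -42875 - 22893/4 = -194393/4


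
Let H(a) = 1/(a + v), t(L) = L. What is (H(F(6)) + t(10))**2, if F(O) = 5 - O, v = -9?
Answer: 9801/100 ≈ 98.010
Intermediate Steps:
H(a) = 1/(-9 + a) (H(a) = 1/(a - 9) = 1/(-9 + a))
(H(F(6)) + t(10))**2 = (1/(-9 + (5 - 1*6)) + 10)**2 = (1/(-9 + (5 - 6)) + 10)**2 = (1/(-9 - 1) + 10)**2 = (1/(-10) + 10)**2 = (-1/10 + 10)**2 = (99/10)**2 = 9801/100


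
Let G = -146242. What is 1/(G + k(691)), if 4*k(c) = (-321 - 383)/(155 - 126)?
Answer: -29/4241194 ≈ -6.8377e-6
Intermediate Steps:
k(c) = -176/29 (k(c) = ((-321 - 383)/(155 - 126))/4 = (-704/29)/4 = (-704*1/29)/4 = (¼)*(-704/29) = -176/29)
1/(G + k(691)) = 1/(-146242 - 176/29) = 1/(-4241194/29) = -29/4241194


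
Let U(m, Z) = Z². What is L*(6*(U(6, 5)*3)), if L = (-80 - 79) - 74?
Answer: -104850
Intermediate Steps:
L = -233 (L = -159 - 74 = -233)
L*(6*(U(6, 5)*3)) = -1398*5²*3 = -1398*25*3 = -1398*75 = -233*450 = -104850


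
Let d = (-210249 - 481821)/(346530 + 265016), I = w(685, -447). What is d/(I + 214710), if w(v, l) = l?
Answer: -115345/21838613433 ≈ -5.2817e-6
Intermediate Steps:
I = -447
d = -346035/305773 (d = -692070/611546 = -692070*1/611546 = -346035/305773 ≈ -1.1317)
d/(I + 214710) = -346035/(305773*(-447 + 214710)) = -346035/305773/214263 = -346035/305773*1/214263 = -115345/21838613433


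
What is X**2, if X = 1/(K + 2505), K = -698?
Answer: 1/3265249 ≈ 3.0626e-7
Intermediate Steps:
X = 1/1807 (X = 1/(-698 + 2505) = 1/1807 ≈ 0.00055340)
X**2 = (1/1807)**2 = 1/3265249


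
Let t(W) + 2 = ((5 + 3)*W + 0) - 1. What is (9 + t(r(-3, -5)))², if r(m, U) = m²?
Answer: 6084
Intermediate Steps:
t(W) = -3 + 8*W (t(W) = -2 + (((5 + 3)*W + 0) - 1) = -2 + ((8*W + 0) - 1) = -2 + (8*W - 1) = -2 + (-1 + 8*W) = -3 + 8*W)
(9 + t(r(-3, -5)))² = (9 + (-3 + 8*(-3)²))² = (9 + (-3 + 8*9))² = (9 + (-3 + 72))² = (9 + 69)² = 78² = 6084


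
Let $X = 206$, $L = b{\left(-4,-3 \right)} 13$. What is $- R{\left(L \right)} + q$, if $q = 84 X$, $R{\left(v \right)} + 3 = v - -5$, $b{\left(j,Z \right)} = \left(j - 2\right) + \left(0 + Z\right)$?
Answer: $17419$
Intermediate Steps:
$b{\left(j,Z \right)} = -2 + Z + j$ ($b{\left(j,Z \right)} = \left(-2 + j\right) + Z = -2 + Z + j$)
$L = -117$ ($L = \left(-2 - 3 - 4\right) 13 = \left(-9\right) 13 = -117$)
$R{\left(v \right)} = 2 + v$ ($R{\left(v \right)} = -3 + \left(v - -5\right) = -3 + \left(v + 5\right) = -3 + \left(5 + v\right) = 2 + v$)
$q = 17304$ ($q = 84 \cdot 206 = 17304$)
$- R{\left(L \right)} + q = - (2 - 117) + 17304 = \left(-1\right) \left(-115\right) + 17304 = 115 + 17304 = 17419$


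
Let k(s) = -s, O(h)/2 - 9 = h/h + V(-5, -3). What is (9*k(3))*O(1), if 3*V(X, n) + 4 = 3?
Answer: -522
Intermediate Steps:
V(X, n) = -1/3 (V(X, n) = -4/3 + (1/3)*3 = -4/3 + 1 = -1/3)
O(h) = 58/3 (O(h) = 18 + 2*(h/h - 1/3) = 18 + 2*(1 - 1/3) = 18 + 2*(2/3) = 18 + 4/3 = 58/3)
(9*k(3))*O(1) = (9*(-1*3))*(58/3) = (9*(-3))*(58/3) = -27*58/3 = -522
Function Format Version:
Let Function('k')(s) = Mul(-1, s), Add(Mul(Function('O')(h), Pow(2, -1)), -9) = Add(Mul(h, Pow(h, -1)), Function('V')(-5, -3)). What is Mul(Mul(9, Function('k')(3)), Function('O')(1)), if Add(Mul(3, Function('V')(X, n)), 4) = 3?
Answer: -522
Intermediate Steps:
Function('V')(X, n) = Rational(-1, 3) (Function('V')(X, n) = Add(Rational(-4, 3), Mul(Rational(1, 3), 3)) = Add(Rational(-4, 3), 1) = Rational(-1, 3))
Function('O')(h) = Rational(58, 3) (Function('O')(h) = Add(18, Mul(2, Add(Mul(h, Pow(h, -1)), Rational(-1, 3)))) = Add(18, Mul(2, Add(1, Rational(-1, 3)))) = Add(18, Mul(2, Rational(2, 3))) = Add(18, Rational(4, 3)) = Rational(58, 3))
Mul(Mul(9, Function('k')(3)), Function('O')(1)) = Mul(Mul(9, Mul(-1, 3)), Rational(58, 3)) = Mul(Mul(9, -3), Rational(58, 3)) = Mul(-27, Rational(58, 3)) = -522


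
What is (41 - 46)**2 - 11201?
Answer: -11176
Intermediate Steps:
(41 - 46)**2 - 11201 = (-5)**2 - 11201 = 25 - 11201 = -11176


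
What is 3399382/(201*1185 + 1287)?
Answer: 1699691/119736 ≈ 14.195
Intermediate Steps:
3399382/(201*1185 + 1287) = 3399382/(238185 + 1287) = 3399382/239472 = 3399382*(1/239472) = 1699691/119736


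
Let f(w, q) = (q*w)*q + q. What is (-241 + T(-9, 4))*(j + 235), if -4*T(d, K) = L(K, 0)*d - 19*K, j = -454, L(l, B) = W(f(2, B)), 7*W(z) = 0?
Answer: 48618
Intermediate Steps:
f(w, q) = q + w*q² (f(w, q) = w*q² + q = q + w*q²)
W(z) = 0 (W(z) = (⅐)*0 = 0)
L(l, B) = 0
T(d, K) = 19*K/4 (T(d, K) = -(0*d - 19*K)/4 = -(0 - 19*K)/4 = -(-19)*K/4 = 19*K/4)
(-241 + T(-9, 4))*(j + 235) = (-241 + (19/4)*4)*(-454 + 235) = (-241 + 19)*(-219) = -222*(-219) = 48618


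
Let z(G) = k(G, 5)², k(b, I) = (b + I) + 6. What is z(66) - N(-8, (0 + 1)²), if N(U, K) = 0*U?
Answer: 5929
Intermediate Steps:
k(b, I) = 6 + I + b (k(b, I) = (I + b) + 6 = 6 + I + b)
N(U, K) = 0
z(G) = (11 + G)² (z(G) = (6 + 5 + G)² = (11 + G)²)
z(66) - N(-8, (0 + 1)²) = (11 + 66)² - 1*0 = 77² + 0 = 5929 + 0 = 5929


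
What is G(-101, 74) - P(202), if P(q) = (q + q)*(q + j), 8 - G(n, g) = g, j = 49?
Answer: -101470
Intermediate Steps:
G(n, g) = 8 - g
P(q) = 2*q*(49 + q) (P(q) = (q + q)*(q + 49) = (2*q)*(49 + q) = 2*q*(49 + q))
G(-101, 74) - P(202) = (8 - 1*74) - 2*202*(49 + 202) = (8 - 74) - 2*202*251 = -66 - 1*101404 = -66 - 101404 = -101470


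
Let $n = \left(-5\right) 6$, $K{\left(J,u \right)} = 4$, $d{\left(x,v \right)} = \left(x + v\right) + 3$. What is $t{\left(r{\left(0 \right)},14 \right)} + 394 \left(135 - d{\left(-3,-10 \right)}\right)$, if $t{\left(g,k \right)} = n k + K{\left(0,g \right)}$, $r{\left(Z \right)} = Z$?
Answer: $56714$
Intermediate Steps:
$d{\left(x,v \right)} = 3 + v + x$ ($d{\left(x,v \right)} = \left(v + x\right) + 3 = 3 + v + x$)
$n = -30$
$t{\left(g,k \right)} = 4 - 30 k$ ($t{\left(g,k \right)} = - 30 k + 4 = 4 - 30 k$)
$t{\left(r{\left(0 \right)},14 \right)} + 394 \left(135 - d{\left(-3,-10 \right)}\right) = \left(4 - 420\right) + 394 \left(135 - \left(3 - 10 - 3\right)\right) = \left(4 - 420\right) + 394 \left(135 - -10\right) = -416 + 394 \left(135 + 10\right) = -416 + 394 \cdot 145 = -416 + 57130 = 56714$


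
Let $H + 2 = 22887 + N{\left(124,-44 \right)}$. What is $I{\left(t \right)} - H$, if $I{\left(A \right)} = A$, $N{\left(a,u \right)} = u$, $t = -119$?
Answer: $-22960$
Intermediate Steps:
$H = 22841$ ($H = -2 + \left(22887 - 44\right) = -2 + 22843 = 22841$)
$I{\left(t \right)} - H = -119 - 22841 = -22960$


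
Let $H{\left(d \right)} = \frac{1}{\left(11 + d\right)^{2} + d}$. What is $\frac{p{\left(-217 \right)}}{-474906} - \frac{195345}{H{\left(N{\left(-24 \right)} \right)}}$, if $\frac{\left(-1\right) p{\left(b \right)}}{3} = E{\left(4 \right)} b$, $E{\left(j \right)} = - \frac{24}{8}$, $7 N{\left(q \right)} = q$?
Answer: $- \frac{81668974533891}{7756798} \approx -1.0529 \cdot 10^{7}$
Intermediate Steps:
$N{\left(q \right)} = \frac{q}{7}$
$E{\left(j \right)} = -3$ ($E{\left(j \right)} = \left(-24\right) \frac{1}{8} = -3$)
$p{\left(b \right)} = 9 b$ ($p{\left(b \right)} = - 3 \left(- 3 b\right) = 9 b$)
$H{\left(d \right)} = \frac{1}{d + \left(11 + d\right)^{2}}$
$\frac{p{\left(-217 \right)}}{-474906} - \frac{195345}{H{\left(N{\left(-24 \right)} \right)}} = \frac{9 \left(-217\right)}{-474906} - \frac{195345}{\frac{1}{\frac{1}{7} \left(-24\right) + \left(11 + \frac{1}{7} \left(-24\right)\right)^{2}}} = \left(-1953\right) \left(- \frac{1}{474906}\right) - \frac{195345}{\frac{1}{- \frac{24}{7} + \left(11 - \frac{24}{7}\right)^{2}}} = \frac{651}{158302} - \frac{195345}{\frac{1}{- \frac{24}{7} + \left(\frac{53}{7}\right)^{2}}} = \frac{651}{158302} - \frac{195345}{\frac{1}{- \frac{24}{7} + \frac{2809}{49}}} = \frac{651}{158302} - \frac{195345}{\frac{1}{\frac{2641}{49}}} = \frac{651}{158302} - \frac{195345}{\frac{49}{2641}} = \frac{651}{158302} - \frac{515906145}{49} = - \frac{81668974533891}{7756798}$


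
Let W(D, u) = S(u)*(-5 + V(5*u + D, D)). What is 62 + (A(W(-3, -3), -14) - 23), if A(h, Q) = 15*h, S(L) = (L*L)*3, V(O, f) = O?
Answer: -9276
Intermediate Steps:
S(L) = 3*L² (S(L) = L²*3 = 3*L²)
W(D, u) = 3*u²*(-5 + D + 5*u) (W(D, u) = (3*u²)*(-5 + (5*u + D)) = (3*u²)*(-5 + (D + 5*u)) = (3*u²)*(-5 + D + 5*u) = 3*u²*(-5 + D + 5*u))
62 + (A(W(-3, -3), -14) - 23) = 62 + (15*(3*(-3)²*(-5 - 3 + 5*(-3))) - 23) = 62 + (15*(3*9*(-5 - 3 - 15)) - 23) = 62 + (15*(3*9*(-23)) - 23) = 62 + (15*(-621) - 23) = 62 + (-9315 - 23) = 62 - 9338 = -9276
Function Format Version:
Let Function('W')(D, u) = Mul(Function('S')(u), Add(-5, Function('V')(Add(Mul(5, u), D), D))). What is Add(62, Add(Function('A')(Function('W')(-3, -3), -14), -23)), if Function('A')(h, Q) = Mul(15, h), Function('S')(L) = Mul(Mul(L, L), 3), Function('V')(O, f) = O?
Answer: -9276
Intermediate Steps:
Function('S')(L) = Mul(3, Pow(L, 2)) (Function('S')(L) = Mul(Pow(L, 2), 3) = Mul(3, Pow(L, 2)))
Function('W')(D, u) = Mul(3, Pow(u, 2), Add(-5, D, Mul(5, u))) (Function('W')(D, u) = Mul(Mul(3, Pow(u, 2)), Add(-5, Add(Mul(5, u), D))) = Mul(Mul(3, Pow(u, 2)), Add(-5, Add(D, Mul(5, u)))) = Mul(Mul(3, Pow(u, 2)), Add(-5, D, Mul(5, u))) = Mul(3, Pow(u, 2), Add(-5, D, Mul(5, u))))
Add(62, Add(Function('A')(Function('W')(-3, -3), -14), -23)) = Add(62, Add(Mul(15, Mul(3, Pow(-3, 2), Add(-5, -3, Mul(5, -3)))), -23)) = Add(62, Add(Mul(15, Mul(3, 9, Add(-5, -3, -15))), -23)) = Add(62, Add(Mul(15, Mul(3, 9, -23)), -23)) = Add(62, Add(Mul(15, -621), -23)) = Add(62, Add(-9315, -23)) = Add(62, -9338) = -9276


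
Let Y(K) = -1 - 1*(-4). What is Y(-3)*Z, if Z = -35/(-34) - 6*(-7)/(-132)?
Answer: 399/187 ≈ 2.1337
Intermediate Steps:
Y(K) = 3 (Y(K) = -1 + 4 = 3)
Z = 133/187 (Z = -35*(-1/34) + 42*(-1/132) = 35/34 - 7/22 = 133/187 ≈ 0.71123)
Y(-3)*Z = 3*(133/187) = 399/187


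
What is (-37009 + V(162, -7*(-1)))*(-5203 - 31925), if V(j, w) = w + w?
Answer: 1373550360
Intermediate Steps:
V(j, w) = 2*w
(-37009 + V(162, -7*(-1)))*(-5203 - 31925) = (-37009 + 2*(-7*(-1)))*(-5203 - 31925) = (-37009 + 2*7)*(-37128) = (-37009 + 14)*(-37128) = -36995*(-37128) = 1373550360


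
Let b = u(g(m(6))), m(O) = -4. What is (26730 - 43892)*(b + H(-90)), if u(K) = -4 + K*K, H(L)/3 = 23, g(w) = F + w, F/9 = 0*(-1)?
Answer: -1390122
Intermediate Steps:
F = 0 (F = 9*(0*(-1)) = 9*0 = 0)
g(w) = w (g(w) = 0 + w = w)
H(L) = 69 (H(L) = 3*23 = 69)
u(K) = -4 + K**2
b = 12 (b = -4 + (-4)**2 = -4 + 16 = 12)
(26730 - 43892)*(b + H(-90)) = (26730 - 43892)*(12 + 69) = -17162*81 = -1390122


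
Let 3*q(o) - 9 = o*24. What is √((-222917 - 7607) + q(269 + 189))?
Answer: I*√226857 ≈ 476.29*I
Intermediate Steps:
q(o) = 3 + 8*o (q(o) = 3 + (o*24)/3 = 3 + (24*o)/3 = 3 + 8*o)
√((-222917 - 7607) + q(269 + 189)) = √((-222917 - 7607) + (3 + 8*(269 + 189))) = √(-230524 + (3 + 8*458)) = √(-230524 + (3 + 3664)) = √(-230524 + 3667) = √(-226857) = I*√226857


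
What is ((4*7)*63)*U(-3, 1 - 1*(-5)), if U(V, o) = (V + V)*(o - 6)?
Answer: 0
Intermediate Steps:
U(V, o) = 2*V*(-6 + o) (U(V, o) = (2*V)*(-6 + o) = 2*V*(-6 + o))
((4*7)*63)*U(-3, 1 - 1*(-5)) = ((4*7)*63)*(2*(-3)*(-6 + (1 - 1*(-5)))) = (28*63)*(2*(-3)*(-6 + (1 + 5))) = 1764*(2*(-3)*(-6 + 6)) = 1764*(2*(-3)*0) = 1764*0 = 0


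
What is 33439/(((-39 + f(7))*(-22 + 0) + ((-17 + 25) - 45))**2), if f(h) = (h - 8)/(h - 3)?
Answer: 133756/2732409 ≈ 0.048952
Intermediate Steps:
f(h) = (-8 + h)/(-3 + h)
33439/(((-39 + f(7))*(-22 + 0) + ((-17 + 25) - 45))**2) = 33439/(((-39 + (-8 + 7)/(-3 + 7))*(-22 + 0) + ((-17 + 25) - 45))**2) = 33439/(((-39 - 1/4)*(-22) + (8 - 45))**2) = 33439/(((-39 + (1/4)*(-1))*(-22) - 37)**2) = 33439/(((-39 - 1/4)*(-22) - 37)**2) = 33439/((-157/4*(-22) - 37)**2) = 33439/((1727/2 - 37)**2) = 33439/((1653/2)**2) = 33439/(2732409/4) = 33439*(4/2732409) = 133756/2732409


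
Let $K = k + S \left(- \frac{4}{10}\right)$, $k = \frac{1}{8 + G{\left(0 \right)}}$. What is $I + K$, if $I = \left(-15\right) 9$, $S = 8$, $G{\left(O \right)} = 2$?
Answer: $- \frac{1381}{10} \approx -138.1$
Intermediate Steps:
$k = \frac{1}{10}$ ($k = \frac{1}{8 + 2} = \frac{1}{10} \approx 0.1$)
$I = -135$
$K = - \frac{31}{10}$ ($K = \frac{1}{10} + 8 \left(- \frac{4}{10}\right) = \frac{1}{10} + 8 \left(\left(-4\right) \frac{1}{10}\right) = \frac{1}{10} + 8 \left(- \frac{2}{5}\right) = \frac{1}{10} - \frac{16}{5} = - \frac{31}{10} \approx -3.1$)
$I + K = -135 - \frac{31}{10} = - \frac{1381}{10}$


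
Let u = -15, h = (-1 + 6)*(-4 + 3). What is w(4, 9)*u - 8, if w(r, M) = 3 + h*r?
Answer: 247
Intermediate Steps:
h = -5 (h = 5*(-1) = -5)
w(r, M) = 3 - 5*r
w(4, 9)*u - 8 = (3 - 5*4)*(-15) - 8 = (3 - 20)*(-15) - 8 = -17*(-15) - 8 = 255 - 8 = 247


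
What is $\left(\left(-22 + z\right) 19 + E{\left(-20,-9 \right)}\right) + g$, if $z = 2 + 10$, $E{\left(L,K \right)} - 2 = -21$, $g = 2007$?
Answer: $1798$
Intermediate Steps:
$E{\left(L,K \right)} = -19$ ($E{\left(L,K \right)} = 2 - 21 = -19$)
$z = 12$
$\left(\left(-22 + z\right) 19 + E{\left(-20,-9 \right)}\right) + g = \left(\left(-22 + 12\right) 19 - 19\right) + 2007 = \left(\left(-10\right) 19 - 19\right) + 2007 = \left(-190 - 19\right) + 2007 = -209 + 2007 = 1798$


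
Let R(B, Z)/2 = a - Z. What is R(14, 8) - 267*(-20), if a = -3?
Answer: 5318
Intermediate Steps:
R(B, Z) = -6 - 2*Z (R(B, Z) = 2*(-3 - Z) = -6 - 2*Z)
R(14, 8) - 267*(-20) = (-6 - 2*8) - 267*(-20) = (-6 - 16) + 5340 = -22 + 5340 = 5318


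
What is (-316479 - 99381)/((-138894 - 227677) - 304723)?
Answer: 207930/335647 ≈ 0.61949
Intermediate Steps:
(-316479 - 99381)/((-138894 - 227677) - 304723) = -415860/(-366571 - 304723) = -415860/(-671294) = -415860*(-1/671294) = 207930/335647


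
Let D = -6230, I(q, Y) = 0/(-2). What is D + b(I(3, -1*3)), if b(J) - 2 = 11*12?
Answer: -6096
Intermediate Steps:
I(q, Y) = 0 (I(q, Y) = 0*(-½) = 0)
b(J) = 134 (b(J) = 2 + 11*12 = 2 + 132 = 134)
D + b(I(3, -1*3)) = -6230 + 134 = -6096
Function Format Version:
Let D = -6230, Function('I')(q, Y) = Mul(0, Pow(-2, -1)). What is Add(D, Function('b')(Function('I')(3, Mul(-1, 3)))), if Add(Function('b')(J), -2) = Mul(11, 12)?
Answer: -6096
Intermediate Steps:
Function('I')(q, Y) = 0 (Function('I')(q, Y) = Mul(0, Rational(-1, 2)) = 0)
Function('b')(J) = 134 (Function('b')(J) = Add(2, Mul(11, 12)) = Add(2, 132) = 134)
Add(D, Function('b')(Function('I')(3, Mul(-1, 3)))) = Add(-6230, 134) = -6096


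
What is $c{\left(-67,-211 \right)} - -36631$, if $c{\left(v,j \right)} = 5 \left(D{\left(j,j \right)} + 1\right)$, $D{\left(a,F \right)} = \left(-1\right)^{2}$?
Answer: $36641$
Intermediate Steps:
$D{\left(a,F \right)} = 1$
$c{\left(v,j \right)} = 10$ ($c{\left(v,j \right)} = 5 \left(1 + 1\right) = 5 \cdot 2 = 10$)
$c{\left(-67,-211 \right)} - -36631 = 10 - -36631 = 10 + 36631 = 36641$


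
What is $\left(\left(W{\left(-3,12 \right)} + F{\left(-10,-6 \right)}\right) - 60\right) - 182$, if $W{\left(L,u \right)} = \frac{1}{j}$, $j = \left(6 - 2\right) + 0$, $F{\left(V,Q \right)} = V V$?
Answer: $- \frac{567}{4} \approx -141.75$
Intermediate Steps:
$F{\left(V,Q \right)} = V^{2}$
$j = 4$ ($j = 4 + 0 = 4$)
$W{\left(L,u \right)} = \frac{1}{4}$
$\left(\left(W{\left(-3,12 \right)} + F{\left(-10,-6 \right)}\right) - 60\right) - 182 = \left(\left(\frac{1}{4} + \left(-10\right)^{2}\right) - 60\right) - 182 = \left(\left(\frac{1}{4} + 100\right) - 60\right) - 182 = \left(\frac{401}{4} - 60\right) - 182 = \frac{161}{4} - 182 = - \frac{567}{4}$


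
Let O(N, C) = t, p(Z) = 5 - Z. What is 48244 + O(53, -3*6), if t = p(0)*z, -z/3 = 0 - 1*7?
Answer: 48349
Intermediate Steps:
z = 21 (z = -3*(0 - 1*7) = -3*(0 - 7) = -3*(-7) = 21)
t = 105 (t = (5 - 1*0)*21 = (5 + 0)*21 = 5*21 = 105)
O(N, C) = 105
48244 + O(53, -3*6) = 48244 + 105 = 48349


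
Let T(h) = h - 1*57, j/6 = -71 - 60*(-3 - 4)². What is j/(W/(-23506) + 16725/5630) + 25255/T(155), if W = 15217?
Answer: -11326825889167/1506584086 ≈ -7518.2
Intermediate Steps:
j = -18066 (j = 6*(-71 - 60*(-3 - 4)²) = 6*(-71 - 60*(-7)²) = 6*(-71 - 60*49) = 6*(-71 - 2940) = 6*(-3011) = -18066)
T(h) = -57 + h (T(h) = h - 57 = -57 + h)
j/(W/(-23506) + 16725/5630) + 25255/T(155) = -18066/(15217/(-23506) + 16725/5630) + 25255/(-57 + 155) = -18066/(15217*(-1/23506) + 16725*(1/5630)) + 25255/98 = -18066/(-15217/23506 + 3345/1126) + 25255*(1/98) = -18066/15373307/6616939 + 25255/98 = -18066*6616939/15373307 + 25255/98 = -119541619974/15373307 + 25255/98 = -11326825889167/1506584086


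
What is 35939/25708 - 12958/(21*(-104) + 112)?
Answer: 25474367/3329186 ≈ 7.6518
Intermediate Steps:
35939/25708 - 12958/(21*(-104) + 112) = 35939*(1/25708) - 12958/(-2184 + 112) = 35939/25708 - 12958/(-2072) = 35939/25708 - 12958*(-1/2072) = 35939/25708 + 6479/1036 = 25474367/3329186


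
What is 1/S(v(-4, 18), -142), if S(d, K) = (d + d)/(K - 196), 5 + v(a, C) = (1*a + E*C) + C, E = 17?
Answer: -169/315 ≈ -0.53651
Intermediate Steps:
v(a, C) = -5 + a + 18*C (v(a, C) = -5 + ((1*a + 17*C) + C) = -5 + ((a + 17*C) + C) = -5 + (a + 18*C) = -5 + a + 18*C)
S(d, K) = 2*d/(-196 + K) (S(d, K) = (2*d)/(-196 + K) = 2*d/(-196 + K))
1/S(v(-4, 18), -142) = 1/(2*(-5 - 4 + 18*18)/(-196 - 142)) = 1/(2*(-5 - 4 + 324)/(-338)) = 1/(2*315*(-1/338)) = 1/(-315/169) = -169/315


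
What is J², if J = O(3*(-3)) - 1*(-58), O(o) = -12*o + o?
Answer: 24649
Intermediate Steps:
O(o) = -11*o
J = 157 (J = -33*(-3) - 1*(-58) = -11*(-9) + 58 = 99 + 58 = 157)
J² = 157² = 24649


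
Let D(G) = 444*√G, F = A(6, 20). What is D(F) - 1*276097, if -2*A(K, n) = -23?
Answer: -276097 + 222*√46 ≈ -2.7459e+5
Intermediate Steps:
A(K, n) = 23/2 (A(K, n) = -½*(-23) = 23/2)
F = 23/2 ≈ 11.500
D(F) - 1*276097 = 444*√(23/2) - 1*276097 = 444*(√46/2) - 276097 = 222*√46 - 276097 = -276097 + 222*√46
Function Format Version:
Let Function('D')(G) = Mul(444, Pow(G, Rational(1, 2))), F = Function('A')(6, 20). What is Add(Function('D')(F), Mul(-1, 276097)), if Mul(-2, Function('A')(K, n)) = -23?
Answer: Add(-276097, Mul(222, Pow(46, Rational(1, 2)))) ≈ -2.7459e+5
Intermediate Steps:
Function('A')(K, n) = Rational(23, 2) (Function('A')(K, n) = Mul(Rational(-1, 2), -23) = Rational(23, 2))
F = Rational(23, 2) ≈ 11.500
Add(Function('D')(F), Mul(-1, 276097)) = Add(Mul(444, Pow(Rational(23, 2), Rational(1, 2))), Mul(-1, 276097)) = Add(Mul(444, Mul(Rational(1, 2), Pow(46, Rational(1, 2)))), -276097) = Add(Mul(222, Pow(46, Rational(1, 2))), -276097) = Add(-276097, Mul(222, Pow(46, Rational(1, 2))))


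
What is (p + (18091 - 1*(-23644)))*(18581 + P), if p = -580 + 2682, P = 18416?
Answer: 1621837489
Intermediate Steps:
p = 2102
(p + (18091 - 1*(-23644)))*(18581 + P) = (2102 + (18091 - 1*(-23644)))*(18581 + 18416) = (2102 + (18091 + 23644))*36997 = (2102 + 41735)*36997 = 43837*36997 = 1621837489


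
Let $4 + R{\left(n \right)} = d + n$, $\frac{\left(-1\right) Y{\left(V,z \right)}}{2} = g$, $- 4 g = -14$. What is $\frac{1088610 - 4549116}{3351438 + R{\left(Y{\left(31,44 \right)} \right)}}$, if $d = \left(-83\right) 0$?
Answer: $- \frac{3460506}{3351427} \approx -1.0325$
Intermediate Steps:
$g = \frac{7}{2}$ ($g = \left(- \frac{1}{4}\right) \left(-14\right) = \frac{7}{2} \approx 3.5$)
$Y{\left(V,z \right)} = -7$ ($Y{\left(V,z \right)} = \left(-2\right) \frac{7}{2} = -7$)
$d = 0$
$R{\left(n \right)} = -4 + n$ ($R{\left(n \right)} = -4 + \left(0 + n\right) = -4 + n$)
$\frac{1088610 - 4549116}{3351438 + R{\left(Y{\left(31,44 \right)} \right)}} = \frac{1088610 - 4549116}{3351438 - 11} = - \frac{3460506}{3351438 - 11} = - \frac{3460506}{3351427}$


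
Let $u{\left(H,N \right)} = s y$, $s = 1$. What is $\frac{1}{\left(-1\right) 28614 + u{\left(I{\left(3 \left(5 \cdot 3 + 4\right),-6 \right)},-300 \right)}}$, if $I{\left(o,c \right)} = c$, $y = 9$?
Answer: $- \frac{1}{28605} \approx -3.4959 \cdot 10^{-5}$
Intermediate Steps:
$u{\left(H,N \right)} = 9$ ($u{\left(H,N \right)} = 1 \cdot 9 = 9$)
$\frac{1}{\left(-1\right) 28614 + u{\left(I{\left(3 \left(5 \cdot 3 + 4\right),-6 \right)},-300 \right)}} = \frac{1}{\left(-1\right) 28614 + 9} = \frac{1}{-28614 + 9} = \frac{1}{-28605} = - \frac{1}{28605}$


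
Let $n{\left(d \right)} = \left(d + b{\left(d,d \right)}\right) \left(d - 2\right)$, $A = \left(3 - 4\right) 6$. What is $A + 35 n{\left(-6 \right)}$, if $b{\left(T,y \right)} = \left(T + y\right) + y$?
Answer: $6714$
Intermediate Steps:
$b{\left(T,y \right)} = T + 2 y$
$A = -6$ ($A = \left(-1\right) 6 = -6$)
$n{\left(d \right)} = 4 d \left(-2 + d\right)$ ($n{\left(d \right)} = \left(d + \left(d + 2 d\right)\right) \left(d - 2\right) = \left(d + 3 d\right) \left(-2 + d\right) = 4 d \left(-2 + d\right)$)
$A + 35 n{\left(-6 \right)} = -6 + 35 \cdot 4 \left(-6\right) \left(-2 - 6\right) = -6 + 35 \cdot 4 \left(-6\right) \left(-8\right) = -6 + 35 \cdot 192 = -6 + 6720 = 6714$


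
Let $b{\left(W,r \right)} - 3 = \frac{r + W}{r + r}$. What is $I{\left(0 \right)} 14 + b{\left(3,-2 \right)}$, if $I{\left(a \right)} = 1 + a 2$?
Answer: $\frac{67}{4} \approx 16.75$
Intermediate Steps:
$b{\left(W,r \right)} = 3 + \frac{W + r}{2 r}$ ($b{\left(W,r \right)} = 3 + \frac{r + W}{r + r} = 3 + \frac{W + r}{2 r}$)
$I{\left(a \right)} = 1 + 2 a$
$I{\left(0 \right)} 14 + b{\left(3,-2 \right)} = \left(1 + 2 \cdot 0\right) 14 + \frac{3 + 7 \left(-2\right)}{2 \left(-2\right)} = \left(1 + 0\right) 14 + \frac{1}{2} \left(- \frac{1}{2}\right) \left(3 - 14\right) = 1 \cdot 14 + \frac{1}{2} \left(- \frac{1}{2}\right) \left(-11\right) = 14 + \frac{11}{4} = \frac{67}{4}$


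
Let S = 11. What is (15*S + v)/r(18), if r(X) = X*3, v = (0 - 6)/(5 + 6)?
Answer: 67/22 ≈ 3.0455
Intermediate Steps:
v = -6/11 ≈ -0.54545
r(X) = 3*X
(15*S + v)/r(18) = (15*11 - 6/11)/((3*18)) = (165 - 6/11)/54 = (1809/11)*(1/54) = 67/22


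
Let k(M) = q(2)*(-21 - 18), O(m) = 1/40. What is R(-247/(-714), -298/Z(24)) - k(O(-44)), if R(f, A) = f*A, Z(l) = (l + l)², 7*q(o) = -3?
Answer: -1969253/117504 ≈ -16.759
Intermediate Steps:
q(o) = -3/7 (q(o) = (⅐)*(-3) = -3/7)
Z(l) = 4*l² (Z(l) = (2*l)² = 4*l²)
O(m) = 1/40
R(f, A) = A*f
k(M) = 117/7 (k(M) = -3*(-21 - 18)/7 = -3/7*(-39) = 117/7)
R(-247/(-714), -298/Z(24)) - k(O(-44)) = (-298/(4*24²))*(-247/(-714)) - 1*117/7 = (-298/(4*576))*(-247*(-1/714)) - 117/7 = -298/2304*(247/714) - 117/7 = -298*1/2304*(247/714) - 117/7 = -149/1152*247/714 - 117/7 = -36803/822528 - 117/7 = -1969253/117504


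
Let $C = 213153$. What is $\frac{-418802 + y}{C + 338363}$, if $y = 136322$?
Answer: $- \frac{70620}{137879} \approx -0.51219$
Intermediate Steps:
$\frac{-418802 + y}{C + 338363} = \frac{-418802 + 136322}{213153 + 338363} = - \frac{282480}{551516} = \left(-282480\right) \frac{1}{551516} = - \frac{70620}{137879}$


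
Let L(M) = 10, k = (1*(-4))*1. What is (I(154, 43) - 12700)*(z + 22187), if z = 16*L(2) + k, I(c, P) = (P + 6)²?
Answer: -230110557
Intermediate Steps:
k = -4 (k = -4*1 = -4)
I(c, P) = (6 + P)²
z = 156 (z = 16*10 - 4 = 160 - 4 = 156)
(I(154, 43) - 12700)*(z + 22187) = ((6 + 43)² - 12700)*(156 + 22187) = (49² - 12700)*22343 = (2401 - 12700)*22343 = -10299*22343 = -230110557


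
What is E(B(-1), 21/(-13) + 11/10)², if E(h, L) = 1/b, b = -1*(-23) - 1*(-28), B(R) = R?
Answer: 1/2601 ≈ 0.00038447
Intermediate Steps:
b = 51 (b = 23 + 28 = 51)
E(h, L) = 1/51
E(B(-1), 21/(-13) + 11/10)² = (1/51)² = 1/2601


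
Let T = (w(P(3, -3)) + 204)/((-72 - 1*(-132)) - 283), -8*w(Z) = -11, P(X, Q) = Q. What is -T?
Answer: 1643/1784 ≈ 0.92096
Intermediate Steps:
w(Z) = 11/8 (w(Z) = -⅛*(-11) = 11/8)
T = -1643/1784 (T = (11/8 + 204)/((-72 - 1*(-132)) - 283) = 1643/(8*((-72 + 132) - 283)) = 1643/(8*(60 - 283)) = (1643/8)/(-223) = (1643/8)*(-1/223) = -1643/1784 ≈ -0.92096)
-T = -1*(-1643/1784) = 1643/1784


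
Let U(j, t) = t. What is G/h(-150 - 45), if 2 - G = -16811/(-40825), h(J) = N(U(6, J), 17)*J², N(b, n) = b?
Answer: -21613/100904090625 ≈ -2.1419e-7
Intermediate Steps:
h(J) = J³ (h(J) = J*J² = J³)
G = 64839/40825 (G = 2 - (-16811)/(-40825) = 2 - (-16811)*(-1)/40825 = 2 - 1*16811/40825 = 2 - 16811/40825 = 64839/40825 ≈ 1.5882)
G/h(-150 - 45) = 64839/(40825*((-150 - 45)³)) = 64839/(40825*((-195)³)) = (64839/40825)/(-7414875) = (64839/40825)*(-1/7414875) = -21613/100904090625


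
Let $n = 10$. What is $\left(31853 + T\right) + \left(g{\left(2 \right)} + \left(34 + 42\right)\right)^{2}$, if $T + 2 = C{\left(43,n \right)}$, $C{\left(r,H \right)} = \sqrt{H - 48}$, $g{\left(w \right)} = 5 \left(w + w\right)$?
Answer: $41067 + i \sqrt{38} \approx 41067.0 + 6.1644 i$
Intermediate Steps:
$g{\left(w \right)} = 10 w$ ($g{\left(w \right)} = 5 \cdot 2 w = 10 w$)
$C{\left(r,H \right)} = \sqrt{-48 + H}$
$T = -2 + i \sqrt{38}$ ($T = -2 + \sqrt{-48 + 10} = -2 + \sqrt{-38} = -2 + i \sqrt{38} \approx -2.0 + 6.1644 i$)
$\left(31853 + T\right) + \left(g{\left(2 \right)} + \left(34 + 42\right)\right)^{2} = \left(31853 - \left(2 - i \sqrt{38}\right)\right) + \left(10 \cdot 2 + \left(34 + 42\right)\right)^{2} = \left(31851 + i \sqrt{38}\right) + \left(20 + 76\right)^{2} = \left(31851 + i \sqrt{38}\right) + 96^{2} = \left(31851 + i \sqrt{38}\right) + 9216 = 41067 + i \sqrt{38}$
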